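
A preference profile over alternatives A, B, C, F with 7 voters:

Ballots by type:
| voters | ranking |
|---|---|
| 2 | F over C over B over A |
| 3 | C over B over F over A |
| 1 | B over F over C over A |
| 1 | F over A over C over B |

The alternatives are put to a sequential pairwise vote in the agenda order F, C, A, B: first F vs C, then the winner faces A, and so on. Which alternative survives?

Round 1: F vs C — 4–3, F advances.
Round 2: F vs A — 7–0, F advances.
Round 3: F vs B — 3–4, B advances.
B survives the agenda.

B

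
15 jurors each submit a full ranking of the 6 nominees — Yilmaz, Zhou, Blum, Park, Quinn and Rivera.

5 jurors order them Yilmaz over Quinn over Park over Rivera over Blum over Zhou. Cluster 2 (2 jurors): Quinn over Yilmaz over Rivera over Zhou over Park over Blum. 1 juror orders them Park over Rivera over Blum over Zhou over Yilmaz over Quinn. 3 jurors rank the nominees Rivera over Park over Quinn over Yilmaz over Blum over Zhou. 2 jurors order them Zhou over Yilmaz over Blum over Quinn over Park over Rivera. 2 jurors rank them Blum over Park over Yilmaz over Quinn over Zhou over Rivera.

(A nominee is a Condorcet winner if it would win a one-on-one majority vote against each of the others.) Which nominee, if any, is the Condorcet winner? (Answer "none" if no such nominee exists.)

Check each pair by majority over 15 ballots:
Yilmaz vs Zhou: Yilmaz, 12–3.
Yilmaz vs Blum: Yilmaz is ranked higher on 5+2+3+2 = 12 ballots, Blum on 3. Yilmaz wins 12–3.
Yilmaz vs Park: Yilmaz is ranked higher on 5+2+2 = 9 ballots, Park on 6. Yilmaz wins 9–6.
Yilmaz vs Quinn: Yilmaz preferred on 5+1+2+2 = 10 ballots; Yilmaz wins 10–5.
Yilmaz vs Rivera: Yilmaz, 11–4.
Zhou–Blum: Blum 11–4.
Zhou vs Park: Zhou preferred on 2+2 = 4 ballots; Park wins 11–4.
Zhou vs Quinn: 3 to 12, Quinn.
Zhou vs Rivera: Rivera wins 11–4.
Blum vs Park: Blum preferred on 2+2 = 4 ballots; Park wins 11–4.
Blum vs Quinn: Quinn wins 10–5.
Blum vs Rivera: 4 to 11, Rivera.
Park vs Quinn: Quinn, 9–6.
Park vs Rivera: 10 to 5, Park.
Quinn vs Rivera: Quinn is ranked higher on 5+2+2+2 = 11 ballots, Rivera on 4. Quinn wins 11–4.
Only Yilmaz has no losses; Yilmaz is the Condorcet winner.

Yilmaz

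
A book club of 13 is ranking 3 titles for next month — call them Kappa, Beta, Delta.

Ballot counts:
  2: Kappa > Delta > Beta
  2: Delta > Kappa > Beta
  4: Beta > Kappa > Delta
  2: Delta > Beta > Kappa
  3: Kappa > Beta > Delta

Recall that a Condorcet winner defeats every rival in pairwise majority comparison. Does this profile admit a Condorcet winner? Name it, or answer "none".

Kappa

Pairwise majorities:
Kappa vs Beta: 7 to 6, Kappa.
Kappa vs Delta: 2+4+3 = 9 for Kappa, 4 for Delta — Kappa by 9–4.
Beta vs Delta: Beta preferred on 4+3 = 7 ballots; Beta wins 7–6.
Kappa wins every pairwise contest, so Kappa is the Condorcet winner.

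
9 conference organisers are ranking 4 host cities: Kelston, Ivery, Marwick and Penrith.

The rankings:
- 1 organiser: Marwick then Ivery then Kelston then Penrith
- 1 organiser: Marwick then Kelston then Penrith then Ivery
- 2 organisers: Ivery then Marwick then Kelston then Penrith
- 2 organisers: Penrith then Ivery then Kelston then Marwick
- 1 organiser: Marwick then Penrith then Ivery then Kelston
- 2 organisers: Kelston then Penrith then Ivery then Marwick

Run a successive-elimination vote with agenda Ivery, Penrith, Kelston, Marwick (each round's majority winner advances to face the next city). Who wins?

Round 1: Ivery vs Penrith — 3–6, Penrith advances.
Round 2: Penrith vs Kelston — 3–6, Kelston advances.
Round 3: Kelston vs Marwick — 4–5, Marwick advances.
Marwick survives the agenda.

Marwick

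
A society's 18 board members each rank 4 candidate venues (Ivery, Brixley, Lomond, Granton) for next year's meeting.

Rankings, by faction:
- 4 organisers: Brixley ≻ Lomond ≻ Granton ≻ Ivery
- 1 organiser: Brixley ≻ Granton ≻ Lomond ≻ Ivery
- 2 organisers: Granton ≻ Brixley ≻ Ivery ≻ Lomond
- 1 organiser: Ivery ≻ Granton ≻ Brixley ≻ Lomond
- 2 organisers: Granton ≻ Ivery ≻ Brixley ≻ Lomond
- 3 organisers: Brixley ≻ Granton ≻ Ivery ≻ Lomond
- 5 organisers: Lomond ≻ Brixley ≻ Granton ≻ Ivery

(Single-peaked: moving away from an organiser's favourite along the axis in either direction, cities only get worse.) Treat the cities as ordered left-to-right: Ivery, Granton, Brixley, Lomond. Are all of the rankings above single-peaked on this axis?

Axis positions: Ivery=1, Granton=2, Brixley=3, Lomond=4.
Faction 1 (peak Brixley at position 3): ranking walks positions 3-4-2-1, expanding outward from the peak — single-peaked.
Faction 2 (peak Brixley at position 3): ranking walks positions 3-2-4-1, expanding outward from the peak — single-peaked.
Faction 3 (peak Granton at position 2): ranking walks positions 2-3-1-4, expanding outward from the peak — single-peaked.
Faction 4 (peak Ivery at position 1): ranking walks positions 1-2-3-4, expanding outward from the peak — single-peaked.
Faction 5 (peak Granton at position 2): ranking walks positions 2-1-3-4, expanding outward from the peak — single-peaked.
Faction 6 (peak Brixley at position 3): ranking walks positions 3-2-1-4, expanding outward from the peak — single-peaked.
Faction 7 (peak Lomond at position 4): ranking walks positions 4-3-2-1, expanding outward from the peak — single-peaked.
Every ranking is single-peaked on this axis.

yes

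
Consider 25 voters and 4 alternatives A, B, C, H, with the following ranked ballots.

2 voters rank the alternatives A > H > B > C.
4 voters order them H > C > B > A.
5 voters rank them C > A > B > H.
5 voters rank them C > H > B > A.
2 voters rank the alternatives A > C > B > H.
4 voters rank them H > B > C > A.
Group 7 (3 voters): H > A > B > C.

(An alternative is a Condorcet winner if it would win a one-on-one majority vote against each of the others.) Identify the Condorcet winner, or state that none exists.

H

Check each pair by majority over 25 ballots:
A–B: B 13–12.
A vs C: C wins 18–7.
A vs H: H wins 16–9.
B–C: C 16–9.
B vs H: H wins 18–7.
C vs H: H, 13–12.
H beats each of A, B, C — H is the Condorcet winner.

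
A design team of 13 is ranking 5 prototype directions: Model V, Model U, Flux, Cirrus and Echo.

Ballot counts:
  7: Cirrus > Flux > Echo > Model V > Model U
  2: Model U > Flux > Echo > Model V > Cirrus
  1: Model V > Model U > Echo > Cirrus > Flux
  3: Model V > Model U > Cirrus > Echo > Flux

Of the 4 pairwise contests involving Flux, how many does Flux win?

Flux against each rival (13 engineers):
Flux vs Model V: Flux preferred on 7+2 = 9 ballots; Flux wins 9–4.
Flux–Model U: Flux 7–6.
Flux vs Cirrus: Flux is ranked higher on 2 ballots, Cirrus on 11. Cirrus wins 11–2.
Flux vs Echo: 9 to 4, Flux.
Flux beats Model V, Model U, Echo; loses to Cirrus — 3 pairwise wins.

3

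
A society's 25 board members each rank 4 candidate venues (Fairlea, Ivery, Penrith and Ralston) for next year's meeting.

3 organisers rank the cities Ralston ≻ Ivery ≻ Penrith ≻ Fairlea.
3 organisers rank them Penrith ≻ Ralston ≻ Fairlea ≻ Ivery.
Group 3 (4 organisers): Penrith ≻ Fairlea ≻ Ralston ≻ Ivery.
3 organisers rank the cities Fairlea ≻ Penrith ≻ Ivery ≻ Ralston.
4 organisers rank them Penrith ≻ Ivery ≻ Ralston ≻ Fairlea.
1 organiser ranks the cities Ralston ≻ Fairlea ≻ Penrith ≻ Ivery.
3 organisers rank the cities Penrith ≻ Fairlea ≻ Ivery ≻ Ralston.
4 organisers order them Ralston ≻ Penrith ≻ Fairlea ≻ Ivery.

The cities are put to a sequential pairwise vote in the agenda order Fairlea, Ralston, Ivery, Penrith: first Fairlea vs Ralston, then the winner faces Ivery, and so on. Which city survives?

Round 1: Fairlea vs Ralston — 10–15, Ralston advances.
Round 2: Ralston vs Ivery — 15–10, Ralston advances.
Round 3: Ralston vs Penrith — 8–17, Penrith advances.
The agenda winner is Penrith.

Penrith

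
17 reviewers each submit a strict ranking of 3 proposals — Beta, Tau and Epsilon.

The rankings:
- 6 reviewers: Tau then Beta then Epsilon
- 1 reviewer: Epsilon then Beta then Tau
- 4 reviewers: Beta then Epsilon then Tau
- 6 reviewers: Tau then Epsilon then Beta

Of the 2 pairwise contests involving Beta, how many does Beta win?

Beta against each rival (17 reviewers):
Beta vs Tau: 1+4 = 5 for Beta, 12 for Tau — Tau by 12–5.
Beta vs Epsilon: Beta preferred on 6+4 = 10 ballots; Beta wins 10–7.
Beta beats Epsilon; loses to Tau — 1 pairwise win.

1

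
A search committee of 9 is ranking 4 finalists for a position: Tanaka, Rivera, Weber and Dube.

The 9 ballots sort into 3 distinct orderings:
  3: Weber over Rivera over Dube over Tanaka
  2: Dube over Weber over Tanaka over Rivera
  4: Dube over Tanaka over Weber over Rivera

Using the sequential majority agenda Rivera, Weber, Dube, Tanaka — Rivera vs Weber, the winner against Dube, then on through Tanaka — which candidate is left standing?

Dube

Round 1: Rivera vs Weber — 0–9, Weber advances.
Round 2: Weber vs Dube — 3–6, Dube advances.
Round 3: Dube vs Tanaka — 9–0, Dube advances.
Dube survives the agenda.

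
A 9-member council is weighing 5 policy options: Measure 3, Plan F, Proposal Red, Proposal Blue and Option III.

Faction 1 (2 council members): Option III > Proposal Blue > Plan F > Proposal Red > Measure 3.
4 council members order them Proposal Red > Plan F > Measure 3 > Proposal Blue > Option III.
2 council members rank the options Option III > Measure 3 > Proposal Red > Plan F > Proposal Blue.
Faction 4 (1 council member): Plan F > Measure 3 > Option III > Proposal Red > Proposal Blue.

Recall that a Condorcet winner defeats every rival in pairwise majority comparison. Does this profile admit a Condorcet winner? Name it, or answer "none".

Head-to-head results (9 council members):
Measure 3 vs Plan F: 2 to 7, Plan F.
Measure 3 vs Proposal Red: 2+1 = 3 for Measure 3, 6 for Proposal Red — Proposal Red by 6–3.
Measure 3 vs Proposal Blue: 7 to 2, Measure 3.
Measure 3 vs Option III: Measure 3 is ranked higher on 4+1 = 5 ballots, Option III on 4. Measure 3 wins 5–4.
Plan F–Proposal Red: Proposal Red 6–3.
Plan F vs Proposal Blue: 7 to 2, Plan F.
Plan F vs Option III: Plan F, 5–4.
Proposal Red vs Proposal Blue: Proposal Red preferred on 4+2+1 = 7 ballots; Proposal Red wins 7–2.
Proposal Red vs Option III: 4 to 5, Option III.
Proposal Blue vs Option III: Proposal Blue is ranked higher on 4 ballots, Option III on 5. Option III wins 5–4.
Every option loses at least once (Measure 3 loses to Plan F; Plan F loses to Proposal Red; Proposal Red loses to Option III; Proposal Blue loses to Measure 3; Option III loses to Measure 3). The majority relation contains the cycle Measure 3 beats Option III beats Proposal Red beats Measure 3, so there is no Condorcet winner.

none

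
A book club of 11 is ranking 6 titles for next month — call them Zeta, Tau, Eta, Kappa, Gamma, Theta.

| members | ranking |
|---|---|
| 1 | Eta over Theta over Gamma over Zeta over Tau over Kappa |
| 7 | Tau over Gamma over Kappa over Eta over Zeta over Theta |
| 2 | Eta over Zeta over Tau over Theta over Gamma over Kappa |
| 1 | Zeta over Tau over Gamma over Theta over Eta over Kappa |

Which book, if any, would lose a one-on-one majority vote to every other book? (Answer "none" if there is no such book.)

Theta

Pairwise majorities:
Zeta–Tau: Tau 7–4.
Zeta vs Eta: Eta wins 10–1.
Zeta vs Kappa: 4 to 7, Kappa.
Zeta vs Gamma: Gamma, 8–3.
Zeta vs Theta: Zeta preferred on 7+2+1 = 10 ballots; Zeta wins 10–1.
Tau vs Eta: Tau is ranked higher on 7+1 = 8 ballots, Eta on 3. Tau wins 8–3.
Tau vs Kappa: Tau, 11–0.
Tau vs Gamma: Tau wins 10–1.
Tau–Theta: Tau 10–1.
Eta vs Kappa: Kappa wins 7–4.
Eta vs Gamma: 3 to 8, Gamma.
Eta vs Theta: Eta preferred on 1+7+2 = 10 ballots; Eta wins 10–1.
Kappa–Gamma: Gamma 11–0.
Kappa vs Theta: 7 to 4, Kappa.
Gamma vs Theta: Gamma, 8–3.
Only Theta has no wins; Theta is the Condorcet loser.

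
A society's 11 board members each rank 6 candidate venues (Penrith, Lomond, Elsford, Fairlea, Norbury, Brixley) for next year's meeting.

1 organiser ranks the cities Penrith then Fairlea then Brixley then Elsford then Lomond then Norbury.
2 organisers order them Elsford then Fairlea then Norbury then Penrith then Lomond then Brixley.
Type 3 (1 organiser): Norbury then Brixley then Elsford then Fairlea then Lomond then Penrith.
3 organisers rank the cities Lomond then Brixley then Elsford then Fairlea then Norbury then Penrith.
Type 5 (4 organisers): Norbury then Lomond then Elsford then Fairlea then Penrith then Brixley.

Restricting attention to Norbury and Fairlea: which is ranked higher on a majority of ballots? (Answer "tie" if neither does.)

Ballots ranking Norbury above Fairlea: 1 + 4 = 5.
Ballots ranking Fairlea above Norbury: 11 − 5 = 6.
Fairlea wins the head-to-head 6–5.

Fairlea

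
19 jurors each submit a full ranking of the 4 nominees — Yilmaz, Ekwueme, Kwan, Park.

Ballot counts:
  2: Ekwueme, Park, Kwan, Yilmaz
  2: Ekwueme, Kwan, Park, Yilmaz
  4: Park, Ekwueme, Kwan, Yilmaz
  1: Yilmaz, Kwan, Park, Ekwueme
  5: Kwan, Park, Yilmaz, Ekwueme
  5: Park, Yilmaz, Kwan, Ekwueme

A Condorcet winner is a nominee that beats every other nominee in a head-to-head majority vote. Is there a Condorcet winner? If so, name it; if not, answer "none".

Park

Head-to-head results (19 jurors):
Yilmaz vs Ekwueme: Yilmaz, 11–8.
Yilmaz vs Kwan: 6 to 13, Kwan.
Yilmaz vs Park: Park, 18–1.
Ekwueme vs Kwan: Kwan wins 11–8.
Ekwueme vs Park: Ekwueme preferred on 2+2 = 4 ballots; Park wins 15–4.
Kwan–Park: Park 11–8.
Only Park has no losses; Park is the Condorcet winner.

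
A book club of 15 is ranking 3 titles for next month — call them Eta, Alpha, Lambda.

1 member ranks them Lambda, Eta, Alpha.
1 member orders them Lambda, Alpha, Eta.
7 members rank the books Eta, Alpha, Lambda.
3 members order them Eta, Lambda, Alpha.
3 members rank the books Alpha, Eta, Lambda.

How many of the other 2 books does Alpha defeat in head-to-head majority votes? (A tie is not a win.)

Alpha against each rival (15 members):
Alpha vs Eta: Eta, 11–4.
Alpha vs Lambda: Alpha, 10–5.
Alpha beats Lambda; loses to Eta — 1 pairwise win.

1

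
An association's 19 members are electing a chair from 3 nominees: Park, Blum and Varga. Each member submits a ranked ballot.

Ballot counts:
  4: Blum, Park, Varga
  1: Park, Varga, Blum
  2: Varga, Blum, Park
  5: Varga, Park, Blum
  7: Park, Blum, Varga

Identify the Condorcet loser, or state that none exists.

Varga

Pairwise majorities:
Park vs Blum: Park, 13–6.
Park vs Varga: Park is ranked higher on 4+1+7 = 12 ballots, Varga on 7. Park wins 12–7.
Blum vs Varga: Blum preferred on 4+7 = 11 ballots; Blum wins 11–8.
Varga loses to every other candidate — it is the Condorcet loser.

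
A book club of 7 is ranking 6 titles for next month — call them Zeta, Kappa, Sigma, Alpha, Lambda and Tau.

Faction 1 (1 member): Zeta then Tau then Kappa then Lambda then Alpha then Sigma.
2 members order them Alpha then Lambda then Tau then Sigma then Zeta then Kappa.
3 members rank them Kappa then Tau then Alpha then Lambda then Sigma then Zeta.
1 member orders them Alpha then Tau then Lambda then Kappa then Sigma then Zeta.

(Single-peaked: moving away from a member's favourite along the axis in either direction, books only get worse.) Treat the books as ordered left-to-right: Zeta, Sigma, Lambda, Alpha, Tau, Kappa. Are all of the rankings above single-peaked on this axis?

Axis positions: Zeta=1, Sigma=2, Lambda=3, Alpha=4, Tau=5, Kappa=6.
Faction 1: ranking walks positions 1-5-6-3-4-2; Tau is ranked above Sigma even though Sigma lies between Tau and the peak Zeta on the axis — preferences dip and rise again. Not single-peaked.
Faction 2 (peak Alpha at position 4): ranking walks positions 4-3-5-2-1-6, expanding outward from the peak — single-peaked.
Faction 3 (peak Kappa at position 6): ranking walks positions 6-5-4-3-2-1, expanding outward from the peak — single-peaked.
Faction 4 (peak Alpha at position 4): ranking walks positions 4-5-3-6-2-1, expanding outward from the peak — single-peaked.
Faction 1 violates single-peakedness, so the profile is not single-peaked on this axis.

no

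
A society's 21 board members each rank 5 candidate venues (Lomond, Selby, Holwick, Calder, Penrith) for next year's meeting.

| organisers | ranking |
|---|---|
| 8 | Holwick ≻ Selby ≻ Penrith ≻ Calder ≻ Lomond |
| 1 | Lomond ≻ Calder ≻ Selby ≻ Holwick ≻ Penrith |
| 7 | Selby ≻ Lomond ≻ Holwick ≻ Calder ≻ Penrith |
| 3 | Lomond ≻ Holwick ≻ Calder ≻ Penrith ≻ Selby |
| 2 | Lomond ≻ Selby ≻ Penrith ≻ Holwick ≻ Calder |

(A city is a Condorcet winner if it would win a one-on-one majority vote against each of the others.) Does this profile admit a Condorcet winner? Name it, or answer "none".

none

Check each pair by majority over 21 ballots:
Lomond vs Selby: Lomond preferred on 1+3+2 = 6 ballots; Selby wins 15–6.
Lomond vs Holwick: 13 to 8, Lomond.
Lomond vs Calder: Lomond preferred on 1+7+3+2 = 13 ballots; Lomond wins 13–8.
Lomond vs Penrith: Lomond preferred on 1+7+3+2 = 13 ballots; Lomond wins 13–8.
Selby vs Holwick: 1+7+2 = 10 for Selby, 11 for Holwick — Holwick by 11–10.
Selby vs Calder: 8+7+2 = 17 for Selby, 4 for Calder — Selby by 17–4.
Selby vs Penrith: Selby is ranked higher on 8+1+7+2 = 18 ballots, Penrith on 3. Selby wins 18–3.
Holwick vs Calder: Holwick preferred on 8+7+3+2 = 20 ballots; Holwick wins 20–1.
Holwick vs Penrith: Holwick is ranked higher on 8+1+7+3 = 19 ballots, Penrith on 2. Holwick wins 19–2.
Calder vs Penrith: 1+7+3 = 11 for Calder, 10 for Penrith — Calder by 11–10.
No city is unbeaten: Lomond loses to Selby; Selby loses to Holwick; Holwick loses to Lomond; Calder loses to Lomond; Penrith loses to Lomond. In particular Lomond beats Holwick beats Selby beats Lomond is a majority cycle — no Condorcet winner exists.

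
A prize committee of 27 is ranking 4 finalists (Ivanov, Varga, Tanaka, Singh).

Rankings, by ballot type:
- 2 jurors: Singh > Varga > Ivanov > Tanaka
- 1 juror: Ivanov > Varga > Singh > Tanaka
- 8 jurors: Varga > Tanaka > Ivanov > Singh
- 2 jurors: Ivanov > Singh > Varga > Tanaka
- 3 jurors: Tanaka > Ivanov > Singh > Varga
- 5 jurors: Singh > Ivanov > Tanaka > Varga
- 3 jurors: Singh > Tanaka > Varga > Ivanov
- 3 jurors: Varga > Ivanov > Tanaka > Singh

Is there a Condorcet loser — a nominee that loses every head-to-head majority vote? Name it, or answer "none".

Head-to-head results (27 jurors):
Ivanov vs Varga: 11 to 16, Varga.
Ivanov vs Tanaka: Tanaka, 14–13.
Ivanov vs Singh: 1+8+2+3+3 = 17 for Ivanov, 10 for Singh — Ivanov by 17–10.
Varga vs Tanaka: 2+1+8+2+3 = 16 for Varga, 11 for Tanaka — Varga by 16–11.
Varga vs Singh: 12 to 15, Singh.
Tanaka vs Singh: Tanaka is ranked higher on 8+3+3 = 14 ballots, Singh on 13. Tanaka wins 14–13.
Each nominee has at least one pairwise win (Ivanov beats Singh; Varga beats Ivanov; Tanaka beats Ivanov; Singh beats Varga) — no Condorcet loser.

none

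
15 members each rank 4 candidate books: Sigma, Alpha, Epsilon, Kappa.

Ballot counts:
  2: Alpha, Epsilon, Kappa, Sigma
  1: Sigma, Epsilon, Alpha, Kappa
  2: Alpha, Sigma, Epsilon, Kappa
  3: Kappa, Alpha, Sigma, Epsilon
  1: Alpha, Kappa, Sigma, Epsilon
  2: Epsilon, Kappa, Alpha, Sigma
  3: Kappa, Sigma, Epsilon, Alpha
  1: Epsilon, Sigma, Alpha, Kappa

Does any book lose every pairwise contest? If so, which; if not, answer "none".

Head-to-head results (15 members):
Sigma vs Alpha: Sigma preferred on 1+3+1 = 5 ballots; Alpha wins 10–5.
Sigma vs Epsilon: Sigma is ranked higher on 1+2+3+1+3 = 10 ballots, Epsilon on 5. Sigma wins 10–5.
Sigma vs Kappa: Kappa, 11–4.
Alpha vs Epsilon: Alpha wins 8–7.
Alpha–Kappa: Kappa 8–7.
Epsilon vs Kappa: Epsilon preferred on 2+1+2+2+1 = 8 ballots; Epsilon wins 8–7.
Each book has at least one pairwise win (Sigma beats Epsilon; Alpha beats Sigma; Epsilon beats Kappa; Kappa beats Sigma) — no Condorcet loser.

none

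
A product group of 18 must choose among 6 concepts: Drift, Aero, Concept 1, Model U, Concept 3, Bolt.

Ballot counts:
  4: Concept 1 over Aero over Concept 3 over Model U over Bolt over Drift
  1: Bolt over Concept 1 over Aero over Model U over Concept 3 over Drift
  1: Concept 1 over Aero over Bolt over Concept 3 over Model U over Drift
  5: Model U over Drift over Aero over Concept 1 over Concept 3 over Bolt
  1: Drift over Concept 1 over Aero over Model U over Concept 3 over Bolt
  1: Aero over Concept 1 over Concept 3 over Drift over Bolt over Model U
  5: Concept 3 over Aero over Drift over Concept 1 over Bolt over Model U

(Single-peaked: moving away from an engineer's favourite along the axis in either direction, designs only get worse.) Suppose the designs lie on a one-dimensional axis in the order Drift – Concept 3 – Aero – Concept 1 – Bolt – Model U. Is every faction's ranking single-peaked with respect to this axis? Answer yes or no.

Axis positions: Drift=1, Concept 3=2, Aero=3, Concept 1=4, Bolt=5, Model U=6.
Faction 1: ranking walks positions 4-3-2-6-5-1; Model U is ranked above Bolt even though Bolt lies between Model U and the peak Concept 1 on the axis — preferences dip and rise again. Not single-peaked.
Faction 2 (peak Bolt at position 5): ranking walks positions 5-4-3-6-2-1, expanding outward from the peak — single-peaked.
Faction 3 (peak Concept 1 at position 4): ranking walks positions 4-3-5-2-6-1, expanding outward from the peak — single-peaked.
Faction 4: ranking walks positions 6-1-3-4-2-5; Drift is ranked above Bolt even though Bolt lies between Drift and the peak Model U on the axis — preferences dip and rise again. Not single-peaked.
Faction 5: ranking walks positions 1-4-3-6-2-5; Concept 1 is ranked above Concept 3 even though Concept 3 lies between Concept 1 and the peak Drift on the axis — preferences dip and rise again. Not single-peaked.
Faction 6 (peak Aero at position 3): ranking walks positions 3-4-2-1-5-6, expanding outward from the peak — single-peaked.
Faction 7 (peak Concept 3 at position 2): ranking walks positions 2-3-1-4-5-6, expanding outward from the peak — single-peaked.
Faction 1 violates single-peakedness, so the profile is not single-peaked on this axis.

no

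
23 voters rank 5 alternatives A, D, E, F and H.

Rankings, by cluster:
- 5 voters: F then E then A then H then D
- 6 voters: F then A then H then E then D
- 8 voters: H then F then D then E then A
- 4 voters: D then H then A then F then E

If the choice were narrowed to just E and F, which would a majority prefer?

No ballot ranks E above F: 0.
Ballots ranking F above E: 23 − 0 = 23.
F wins the head-to-head 23–0.

F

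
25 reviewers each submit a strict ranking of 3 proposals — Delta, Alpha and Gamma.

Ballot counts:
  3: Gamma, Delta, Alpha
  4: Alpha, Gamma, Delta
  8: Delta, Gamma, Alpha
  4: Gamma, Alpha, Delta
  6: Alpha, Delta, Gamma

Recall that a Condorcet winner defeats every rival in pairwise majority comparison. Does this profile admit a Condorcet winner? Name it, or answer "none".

Check each pair by majority over 25 ballots:
Delta vs Alpha: 3+8 = 11 for Delta, 14 for Alpha — Alpha by 14–11.
Delta vs Gamma: 14 to 11, Delta.
Alpha vs Gamma: Gamma, 15–10.
No project is unbeaten: Delta loses to Alpha; Alpha loses to Gamma; Gamma loses to Delta. In particular Delta → Gamma → Alpha → Delta is a majority cycle — no Condorcet winner exists.

none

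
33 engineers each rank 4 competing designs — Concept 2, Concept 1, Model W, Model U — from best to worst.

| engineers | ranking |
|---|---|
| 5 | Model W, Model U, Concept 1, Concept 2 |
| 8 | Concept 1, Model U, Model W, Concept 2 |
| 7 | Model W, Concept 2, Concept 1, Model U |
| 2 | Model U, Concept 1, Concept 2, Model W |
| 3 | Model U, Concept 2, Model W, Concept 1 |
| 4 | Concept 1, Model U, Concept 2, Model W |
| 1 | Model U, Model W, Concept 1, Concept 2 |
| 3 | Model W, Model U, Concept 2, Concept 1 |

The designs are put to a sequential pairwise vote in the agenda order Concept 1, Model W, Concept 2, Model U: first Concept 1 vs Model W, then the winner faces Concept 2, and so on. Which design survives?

Round 1: Concept 1 vs Model W — 14–19, Model W advances.
Round 2: Model W vs Concept 2 — 24–9, Model W advances.
Round 3: Model W vs Model U — 15–18, Model U advances.
Model U survives the agenda.

Model U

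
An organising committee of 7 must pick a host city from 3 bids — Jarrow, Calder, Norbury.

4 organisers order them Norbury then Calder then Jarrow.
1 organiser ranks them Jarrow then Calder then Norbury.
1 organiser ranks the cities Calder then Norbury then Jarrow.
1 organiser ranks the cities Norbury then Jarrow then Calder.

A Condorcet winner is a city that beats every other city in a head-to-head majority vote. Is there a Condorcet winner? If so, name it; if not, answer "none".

Head-to-head results (7 organisers):
Jarrow vs Calder: Jarrow is ranked higher on 1+1 = 2 ballots, Calder on 5. Calder wins 5–2.
Jarrow vs Norbury: 1 to 6, Norbury.
Calder vs Norbury: Norbury, 5–2.
Norbury beats each of Jarrow, Calder — Norbury is the Condorcet winner.

Norbury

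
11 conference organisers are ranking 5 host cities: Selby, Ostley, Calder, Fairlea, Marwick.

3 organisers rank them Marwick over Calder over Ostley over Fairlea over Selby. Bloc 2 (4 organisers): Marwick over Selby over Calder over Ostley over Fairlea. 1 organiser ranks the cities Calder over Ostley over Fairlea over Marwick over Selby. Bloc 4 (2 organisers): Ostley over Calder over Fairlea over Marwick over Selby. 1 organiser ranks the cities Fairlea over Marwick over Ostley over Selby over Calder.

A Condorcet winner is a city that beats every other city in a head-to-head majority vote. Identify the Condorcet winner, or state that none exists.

Pairwise majorities:
Selby vs Ostley: Selby is ranked higher on 4 ballots, Ostley on 7. Ostley wins 7–4.
Selby vs Calder: Selby preferred on 4+1 = 5 ballots; Calder wins 6–5.
Selby vs Fairlea: Selby preferred on 4 ballots; Fairlea wins 7–4.
Selby vs Marwick: 0 to 11, Marwick.
Ostley vs Calder: 2+1 = 3 for Ostley, 8 for Calder — Calder by 8–3.
Ostley vs Fairlea: 3+4+1+2 = 10 for Ostley, 1 for Fairlea — Ostley by 10–1.
Ostley vs Marwick: 1+2 = 3 for Ostley, 8 for Marwick — Marwick by 8–3.
Calder vs Fairlea: 3+4+1+2 = 10 for Calder, 1 for Fairlea — Calder by 10–1.
Calder vs Marwick: 3 to 8, Marwick.
Fairlea vs Marwick: Fairlea is ranked higher on 1+2+1 = 4 ballots, Marwick on 7. Marwick wins 7–4.
Marwick beats each of Selby, Ostley, Calder, Fairlea — Marwick is the Condorcet winner.

Marwick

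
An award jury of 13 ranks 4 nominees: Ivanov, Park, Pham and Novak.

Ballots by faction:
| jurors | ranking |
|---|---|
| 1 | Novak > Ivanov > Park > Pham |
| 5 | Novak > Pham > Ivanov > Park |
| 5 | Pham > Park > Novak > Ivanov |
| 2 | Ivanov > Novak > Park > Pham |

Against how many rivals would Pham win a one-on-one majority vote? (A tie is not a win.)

Pham against each rival (13 jurors):
Pham vs Ivanov: 5+5 = 10 for Pham, 3 for Ivanov — Pham by 10–3.
Pham vs Park: Pham wins 10–3.
Pham vs Novak: 5 to 8, Novak.
Pham beats Ivanov, Park; loses to Novak — 2 pairwise wins.

2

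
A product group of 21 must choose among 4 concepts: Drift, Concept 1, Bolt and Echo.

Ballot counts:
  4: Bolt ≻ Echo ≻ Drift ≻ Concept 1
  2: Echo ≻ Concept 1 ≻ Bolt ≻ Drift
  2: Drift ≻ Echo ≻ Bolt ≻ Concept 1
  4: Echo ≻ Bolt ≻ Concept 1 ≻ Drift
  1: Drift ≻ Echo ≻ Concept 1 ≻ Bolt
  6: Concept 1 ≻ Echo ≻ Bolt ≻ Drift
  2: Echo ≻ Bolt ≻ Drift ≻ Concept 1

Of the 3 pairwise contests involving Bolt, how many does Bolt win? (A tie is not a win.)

2

Bolt against each rival (21 engineers):
Bolt vs Drift: 4+2+4+6+2 = 18 for Bolt, 3 for Drift — Bolt by 18–3.
Bolt vs Concept 1: Bolt preferred on 4+2+4+2 = 12 ballots; Bolt wins 12–9.
Bolt vs Echo: Bolt is ranked higher on 4 ballots, Echo on 17. Echo wins 17–4.
Bolt beats Drift, Concept 1; loses to Echo — 2 pairwise wins.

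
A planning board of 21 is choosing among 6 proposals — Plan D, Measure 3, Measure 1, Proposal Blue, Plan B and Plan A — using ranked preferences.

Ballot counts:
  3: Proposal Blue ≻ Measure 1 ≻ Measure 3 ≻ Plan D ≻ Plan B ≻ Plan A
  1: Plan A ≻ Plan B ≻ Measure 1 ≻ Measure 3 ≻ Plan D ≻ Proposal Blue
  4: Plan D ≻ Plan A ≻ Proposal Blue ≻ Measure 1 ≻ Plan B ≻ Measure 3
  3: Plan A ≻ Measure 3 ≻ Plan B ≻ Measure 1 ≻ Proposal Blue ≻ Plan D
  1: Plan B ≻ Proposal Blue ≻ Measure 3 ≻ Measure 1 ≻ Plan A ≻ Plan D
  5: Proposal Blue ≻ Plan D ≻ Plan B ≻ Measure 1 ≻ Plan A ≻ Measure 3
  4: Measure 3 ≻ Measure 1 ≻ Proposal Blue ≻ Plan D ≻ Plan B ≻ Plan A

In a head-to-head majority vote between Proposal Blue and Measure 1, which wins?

Proposal Blue

Ballots ranking Proposal Blue above Measure 1: 3 + 4 + 1 + 5 = 13.
Ballots ranking Measure 1 above Proposal Blue: 21 − 13 = 8.
Proposal Blue wins the head-to-head 13–8.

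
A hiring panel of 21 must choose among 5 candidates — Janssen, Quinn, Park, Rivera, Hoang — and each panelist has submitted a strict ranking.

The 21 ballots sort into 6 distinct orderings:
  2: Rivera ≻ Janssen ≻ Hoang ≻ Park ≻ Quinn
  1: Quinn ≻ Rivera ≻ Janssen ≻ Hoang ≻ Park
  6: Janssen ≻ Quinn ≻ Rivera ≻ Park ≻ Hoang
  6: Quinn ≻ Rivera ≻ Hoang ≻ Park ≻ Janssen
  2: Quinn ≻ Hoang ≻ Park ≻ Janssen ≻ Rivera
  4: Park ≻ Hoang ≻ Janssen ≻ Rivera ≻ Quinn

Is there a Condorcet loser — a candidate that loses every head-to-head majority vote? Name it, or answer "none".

none

Pairwise majorities:
Janssen vs Quinn: Janssen preferred on 2+6+4 = 12 ballots; Janssen wins 12–9.
Janssen vs Park: 2+1+6 = 9 for Janssen, 12 for Park — Park by 12–9.
Janssen vs Rivera: Janssen, 12–9.
Janssen vs Hoang: Hoang, 12–9.
Quinn–Park: Quinn 15–6.
Quinn vs Rivera: Quinn preferred on 1+6+6+2 = 15 ballots; Quinn wins 15–6.
Quinn vs Hoang: Quinn preferred on 1+6+6+2 = 15 ballots; Quinn wins 15–6.
Park vs Rivera: Park is ranked higher on 2+4 = 6 ballots, Rivera on 15. Rivera wins 15–6.
Park–Hoang: Hoang 11–10.
Rivera vs Hoang: Rivera wins 15–6.
Each candidate has at least one pairwise win (Janssen beats Quinn; Quinn beats Park; Park beats Janssen; Rivera beats Park; Hoang beats Janssen) — no Condorcet loser.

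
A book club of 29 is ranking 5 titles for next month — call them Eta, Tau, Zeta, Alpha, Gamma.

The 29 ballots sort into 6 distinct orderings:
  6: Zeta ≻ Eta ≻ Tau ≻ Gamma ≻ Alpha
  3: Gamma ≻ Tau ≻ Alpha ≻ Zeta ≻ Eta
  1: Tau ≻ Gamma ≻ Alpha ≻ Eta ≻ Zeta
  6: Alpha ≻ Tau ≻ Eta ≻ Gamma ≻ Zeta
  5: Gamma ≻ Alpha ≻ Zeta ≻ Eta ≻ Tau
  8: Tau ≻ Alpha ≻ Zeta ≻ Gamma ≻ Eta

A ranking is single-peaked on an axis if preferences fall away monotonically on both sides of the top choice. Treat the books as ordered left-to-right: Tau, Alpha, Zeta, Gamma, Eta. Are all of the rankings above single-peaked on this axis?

Axis positions: Tau=1, Alpha=2, Zeta=3, Gamma=4, Eta=5.
Group 1: ranking walks positions 3-5-1-4-2; Eta is ranked above Gamma even though Gamma lies between Eta and the peak Zeta on the axis — preferences dip and rise again. Not single-peaked.
Group 2: ranking walks positions 4-1-2-3-5; Tau is ranked above Zeta even though Zeta lies between Tau and the peak Gamma on the axis — preferences dip and rise again. Not single-peaked.
Group 3: ranking walks positions 1-4-2-5-3; Gamma is ranked above Alpha even though Alpha lies between Gamma and the peak Tau on the axis — preferences dip and rise again. Not single-peaked.
Group 4: ranking walks positions 2-1-5-4-3; Eta is ranked above Zeta even though Zeta lies between Eta and the peak Alpha on the axis — preferences dip and rise again. Not single-peaked.
Group 5: ranking walks positions 4-2-3-5-1; Alpha is ranked above Zeta even though Zeta lies between Alpha and the peak Gamma on the axis — preferences dip and rise again. Not single-peaked.
Group 6 (peak Tau at position 1): ranking walks positions 1-2-3-4-5, expanding outward from the peak — single-peaked.
Group 1 violates single-peakedness, so the profile is not single-peaked on this axis.

no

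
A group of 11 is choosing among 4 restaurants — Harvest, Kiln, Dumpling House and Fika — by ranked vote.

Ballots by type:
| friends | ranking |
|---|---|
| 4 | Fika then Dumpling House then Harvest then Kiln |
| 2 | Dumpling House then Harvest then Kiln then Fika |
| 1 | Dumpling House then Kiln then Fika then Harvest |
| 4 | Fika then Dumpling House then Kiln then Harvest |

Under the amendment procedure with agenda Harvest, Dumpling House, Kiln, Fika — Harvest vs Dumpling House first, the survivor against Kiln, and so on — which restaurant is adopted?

Round 1: Harvest vs Dumpling House — 0–11, Dumpling House advances.
Round 2: Dumpling House vs Kiln — 11–0, Dumpling House advances.
Round 3: Dumpling House vs Fika — 3–8, Fika advances.
The agenda winner is Fika.

Fika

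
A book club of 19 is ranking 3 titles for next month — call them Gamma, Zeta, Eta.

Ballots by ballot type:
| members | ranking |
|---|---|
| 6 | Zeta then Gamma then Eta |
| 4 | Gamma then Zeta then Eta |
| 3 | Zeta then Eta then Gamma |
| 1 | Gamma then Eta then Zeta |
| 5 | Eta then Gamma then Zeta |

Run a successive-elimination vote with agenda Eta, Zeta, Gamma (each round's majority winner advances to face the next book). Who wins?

Gamma

Round 1: Eta vs Zeta — 6–13, Zeta advances.
Round 2: Zeta vs Gamma — 9–10, Gamma advances.
Gamma survives the agenda.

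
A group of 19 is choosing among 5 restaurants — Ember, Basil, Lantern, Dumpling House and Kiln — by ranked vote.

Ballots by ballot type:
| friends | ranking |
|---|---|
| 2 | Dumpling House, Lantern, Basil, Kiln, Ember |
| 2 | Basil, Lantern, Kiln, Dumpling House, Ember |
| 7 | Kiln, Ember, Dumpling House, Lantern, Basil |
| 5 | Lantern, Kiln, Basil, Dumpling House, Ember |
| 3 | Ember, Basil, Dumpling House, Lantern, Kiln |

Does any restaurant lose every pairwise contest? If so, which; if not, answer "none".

none

Head-to-head results (19 friends):
Ember vs Basil: Ember wins 10–9.
Ember–Lantern: Ember 10–9.
Ember–Dumpling House: Ember 10–9.
Ember vs Kiln: 3 to 16, Kiln.
Basil vs Lantern: Basil is ranked higher on 2+3 = 5 ballots, Lantern on 14. Lantern wins 14–5.
Basil vs Dumpling House: 10 to 9, Basil.
Basil vs Kiln: Basil is ranked higher on 2+2+3 = 7 ballots, Kiln on 12. Kiln wins 12–7.
Lantern vs Dumpling House: Lantern preferred on 2+5 = 7 ballots; Dumpling House wins 12–7.
Lantern vs Kiln: Lantern wins 12–7.
Dumpling House vs Kiln: 2+3 = 5 for Dumpling House, 14 for Kiln — Kiln by 14–5.
Every restaurant wins at least one matchup (Ember beats Basil; Basil beats Dumpling House; Lantern beats Basil; Dumpling House beats Lantern; Kiln beats Ember), so there is no Condorcet loser.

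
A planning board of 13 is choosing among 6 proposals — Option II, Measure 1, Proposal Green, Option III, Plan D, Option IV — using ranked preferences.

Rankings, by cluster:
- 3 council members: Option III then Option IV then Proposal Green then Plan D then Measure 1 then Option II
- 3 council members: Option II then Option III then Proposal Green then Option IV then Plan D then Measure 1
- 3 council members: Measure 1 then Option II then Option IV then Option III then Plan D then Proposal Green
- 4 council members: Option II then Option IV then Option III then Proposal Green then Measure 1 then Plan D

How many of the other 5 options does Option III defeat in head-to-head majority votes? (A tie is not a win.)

Option III against each rival (13 council members):
Option III vs Option II: Option II, 10–3.
Option III vs Measure 1: Option III preferred on 3+3+4 = 10 ballots; Option III wins 10–3.
Option III vs Proposal Green: Option III, 13–0.
Option III vs Plan D: Option III is ranked higher on 3+3+3+4 = 13 ballots, Plan D on 0. Option III wins 13–0.
Option III vs Option IV: 6 to 7, Option IV.
Option III beats Measure 1, Proposal Green, Plan D; loses to Option II, Option IV — 3 pairwise wins.

3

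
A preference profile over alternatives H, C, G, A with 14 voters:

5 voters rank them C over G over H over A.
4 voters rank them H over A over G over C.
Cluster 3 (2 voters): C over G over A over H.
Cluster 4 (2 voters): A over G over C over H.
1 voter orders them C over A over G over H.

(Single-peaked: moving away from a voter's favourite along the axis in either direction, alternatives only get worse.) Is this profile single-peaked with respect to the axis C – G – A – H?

no

Axis positions: C=1, G=2, A=3, H=4.
Cluster 1: ranking walks positions 1-2-4-3; H is ranked above A even though A lies between H and the peak C on the axis — preferences dip and rise again. Not single-peaked.
Cluster 2 (peak H at position 4): ranking walks positions 4-3-2-1, expanding outward from the peak — single-peaked.
Cluster 3 (peak C at position 1): ranking walks positions 1-2-3-4, expanding outward from the peak — single-peaked.
Cluster 4 (peak A at position 3): ranking walks positions 3-2-1-4, expanding outward from the peak — single-peaked.
Cluster 5: ranking walks positions 1-3-2-4; A is ranked above G even though G lies between A and the peak C on the axis — preferences dip and rise again. Not single-peaked.
Cluster 1 violates single-peakedness, so the profile is not single-peaked on this axis.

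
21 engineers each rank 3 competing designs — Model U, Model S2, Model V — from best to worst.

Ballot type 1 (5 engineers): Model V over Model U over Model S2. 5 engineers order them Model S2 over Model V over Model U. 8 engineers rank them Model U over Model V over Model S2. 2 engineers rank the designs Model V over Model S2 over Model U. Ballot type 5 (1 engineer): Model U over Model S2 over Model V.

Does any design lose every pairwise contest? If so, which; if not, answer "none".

Pairwise majorities:
Model U vs Model S2: Model U preferred on 5+8+1 = 14 ballots; Model U wins 14–7.
Model U–Model V: Model V 12–9.
Model S2 vs Model V: Model V, 15–6.
Model S2 loses to every other design — it is the Condorcet loser.

Model S2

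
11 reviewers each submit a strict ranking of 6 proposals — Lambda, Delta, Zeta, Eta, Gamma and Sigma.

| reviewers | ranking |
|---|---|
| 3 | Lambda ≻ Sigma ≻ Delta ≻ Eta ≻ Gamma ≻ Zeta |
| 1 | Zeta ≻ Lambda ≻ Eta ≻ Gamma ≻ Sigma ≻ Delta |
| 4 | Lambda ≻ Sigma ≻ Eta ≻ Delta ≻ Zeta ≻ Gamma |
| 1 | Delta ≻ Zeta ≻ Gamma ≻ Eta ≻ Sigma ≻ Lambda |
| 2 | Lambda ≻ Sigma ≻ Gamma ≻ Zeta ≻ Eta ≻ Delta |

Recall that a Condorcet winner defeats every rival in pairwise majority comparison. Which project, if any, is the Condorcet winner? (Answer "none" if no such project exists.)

Head-to-head results (11 reviewers):
Lambda–Delta: Lambda 10–1.
Lambda–Zeta: Lambda 9–2.
Lambda–Eta: Lambda 10–1.
Lambda vs Gamma: Lambda wins 10–1.
Lambda vs Sigma: Lambda wins 10–1.
Delta vs Zeta: Delta wins 8–3.
Delta vs Eta: Eta wins 7–4.
Delta vs Gamma: Delta, 8–3.
Delta–Sigma: Sigma 10–1.
Zeta vs Eta: Eta, 7–4.
Zeta–Gamma: Zeta 6–5.
Zeta vs Sigma: Sigma, 9–2.
Eta–Gamma: Eta 8–3.
Eta vs Sigma: Sigma wins 9–2.
Gamma–Sigma: Sigma 9–2.
Lambda wins every pairwise contest, so Lambda is the Condorcet winner.

Lambda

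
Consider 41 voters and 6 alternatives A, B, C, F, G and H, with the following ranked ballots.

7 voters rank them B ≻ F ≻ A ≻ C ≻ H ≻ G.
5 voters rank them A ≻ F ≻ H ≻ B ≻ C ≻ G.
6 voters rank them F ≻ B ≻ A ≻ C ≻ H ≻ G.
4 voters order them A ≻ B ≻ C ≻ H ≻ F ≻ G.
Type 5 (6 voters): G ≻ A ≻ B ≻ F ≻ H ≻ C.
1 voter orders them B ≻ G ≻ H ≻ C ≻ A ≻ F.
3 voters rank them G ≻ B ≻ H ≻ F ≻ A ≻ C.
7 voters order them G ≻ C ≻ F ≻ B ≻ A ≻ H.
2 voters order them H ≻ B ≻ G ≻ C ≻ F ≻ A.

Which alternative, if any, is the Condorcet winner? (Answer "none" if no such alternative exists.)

Pairwise majorities:
A vs B: A preferred on 5+4+6 = 15 ballots; B wins 26–15.
A vs C: A preferred on 7+5+6+4+6+3 = 31 ballots; A wins 31–10.
A vs F: 16 to 25, F.
A vs G: A preferred on 7+5+6+4 = 22 ballots; A wins 22–19.
A vs H: A is ranked higher on 7+5+6+4+6+7 = 35 ballots, H on 6. A wins 35–6.
B vs C: 34 for B, 7 for C — B by 34–7.
B vs F: 23 to 18, B.
B vs G: B is ranked higher on 7+5+6+4+1+2 = 25 ballots, G on 16. B wins 25–16.
B vs H: 34 for B, 7 for H — B by 34–7.
C vs F: C preferred on 4+1+7+2 = 14 ballots; F wins 27–14.
C vs G: 22 to 19, C.
C vs H: C is ranked higher on 7+6+4+7 = 24 ballots, H on 17. C wins 24–17.
F vs G: F preferred on 7+5+6+4 = 22 ballots; F wins 22–19.
F vs H: 7+5+6+6+7 = 31 for F, 10 for H — F by 31–10.
G vs H: 17 to 24, H.
B wins every pairwise contest, so B is the Condorcet winner.

B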